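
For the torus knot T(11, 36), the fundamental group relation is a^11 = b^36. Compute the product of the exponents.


The relation is a^11 = b^36.
Product of exponents = 11 * 36
= 396

396


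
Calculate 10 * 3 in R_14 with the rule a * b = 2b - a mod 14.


10 * 3 = 2*3 - 10 mod 14
= 6 - 10 mod 14
= -4 mod 14 = 10

10


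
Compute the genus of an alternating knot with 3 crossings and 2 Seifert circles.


For alternating knots, g = (c - s + 1)/2.
= (3 - 2 + 1)/2
= 2/2 = 1

1


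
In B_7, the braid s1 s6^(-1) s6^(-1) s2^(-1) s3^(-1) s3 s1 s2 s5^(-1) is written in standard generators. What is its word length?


The word length counts the number of generators (including inverses).
Listing each generator: s1, s6^(-1), s6^(-1), s2^(-1), s3^(-1), s3, s1, s2, s5^(-1)
There are 9 generators in this braid word.

9


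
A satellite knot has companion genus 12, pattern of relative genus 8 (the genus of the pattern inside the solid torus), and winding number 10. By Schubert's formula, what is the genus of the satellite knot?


Schubert: g(satellite) = g_rel(pattern) + |winding| * g(companion),
where g_rel(pattern) is the genus of the pattern relative to the solid torus.
= 8 + 10 * 12
= 8 + 120 = 128

128


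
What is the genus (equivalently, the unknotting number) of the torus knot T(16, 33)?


For a torus knot T(p,q), both the unknotting number and genus equal (p-1)(q-1)/2.
= (16-1)(33-1)/2
= 15*32/2
= 480/2 = 240

240


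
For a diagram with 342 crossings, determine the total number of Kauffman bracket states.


Each crossing contributes 2 choices (A-smoothing or B-smoothing).
Total states = 2^342 = 8958978968711216842229769122273777112486581988938598139599956403855167484720643781523509973086428463104

8958978968711216842229769122273777112486581988938598139599956403855167484720643781523509973086428463104


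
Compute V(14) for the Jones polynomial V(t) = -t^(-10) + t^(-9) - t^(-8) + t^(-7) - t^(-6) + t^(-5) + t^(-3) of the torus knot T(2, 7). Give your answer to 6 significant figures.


Substituting t = 14 into V(t) = -t^(-10) + t^(-9) - t^(-8) + t^(-7) - t^(-6) + t^(-5) + t^(-3):
  (-)t^(-10) = -3.45716e-12
  (+)t^(-9) = 4.84003e-11
  (-)t^(-8) = -6.77604e-10
  (+)t^(-7) = 9.48645e-09
  (-)t^(-6) = -1.3281e-07
  (+)t^(-5) = 1.85934e-06
  (+)t^(-3) = 0.000364431
Sum = (-3.45716e-12) + (4.84003e-11) + (-6.77604e-10) + (9.48645e-09) + (-1.3281e-07) + (1.85934e-06) + (0.000364431)
= 0.0003661668747
Rounded to 6 significant figures: 0.000366167

0.000366167


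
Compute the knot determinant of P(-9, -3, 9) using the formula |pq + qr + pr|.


Step 1: Compute pq + qr + pr.
pq = (-9)*(-3) = 27
qr = (-3)*9 = -27
pr = (-9)*9 = -81
pq + qr + pr = 27 + (-27) + (-81) = -81
Step 2: Take absolute value.
det(P(-9,-3,9)) = |-81| = 81

81


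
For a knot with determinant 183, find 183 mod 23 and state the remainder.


Step 1: A knot is p-colorable if and only if p divides its determinant.
Step 2: Compute 183 mod 23.
183 = 7 * 23 + 22
Step 3: 183 mod 23 = 22
Step 4: The knot is 23-colorable: no

22


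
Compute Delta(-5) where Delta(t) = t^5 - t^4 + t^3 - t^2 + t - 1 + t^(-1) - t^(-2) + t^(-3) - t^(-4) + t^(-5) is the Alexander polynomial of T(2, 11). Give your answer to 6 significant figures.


Substituting t = -5 into Delta(t) = t^5 - t^4 + t^3 - t^2 + t - 1 + t^(-1) - t^(-2) + t^(-3) - t^(-4) + t^(-5):
Term values: (-3125) + (-625) + (-125) + (-25) + (-5) + (-1) + (-0.2) + (-0.04) + (-0.008) + (-0.0016) + (-0.00032)
Sum = -3906.24992
Rounded to 6 significant figures: -3906.25

-3906.25


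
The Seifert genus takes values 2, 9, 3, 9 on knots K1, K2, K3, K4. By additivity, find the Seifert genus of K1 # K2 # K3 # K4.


The Seifert genus is additive under connected sum.
Seifert genus(K1 # K2 # K3 # K4) = (2) + (9) + (3) + (9)
= 23

23


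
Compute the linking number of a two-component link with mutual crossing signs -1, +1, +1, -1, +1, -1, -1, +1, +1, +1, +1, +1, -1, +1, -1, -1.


Step 1: Count positive crossings: 9
Step 2: Count negative crossings: 7
Step 3: Sum of signs = 9 - 7 = 2
Step 4: Linking number = sum/2 = 2/2 = 1

1


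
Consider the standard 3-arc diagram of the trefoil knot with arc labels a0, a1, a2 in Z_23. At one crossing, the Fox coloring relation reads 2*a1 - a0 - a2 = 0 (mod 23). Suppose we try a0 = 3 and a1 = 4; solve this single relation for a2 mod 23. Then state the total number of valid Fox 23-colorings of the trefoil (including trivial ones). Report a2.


Step 1: Apply the given crossing relation 2*a1 - a0 - a2 = 0 (mod 23).
  a2 = 2*a1 - a0 mod 23
  a2 = 2*4 - 3 mod 23
  a2 = 8 - 3 mod 23
  a2 = 5 mod 23 = 5
Step 2: The trefoil has determinant 3.
  Number of Fox p-colorings (p prime) is p^2 if p = 3, else p.
  Since 23 does not divide 3, only trivial (constant) colorings exist.
  (So the trial a0 = 3, a1 = 4 with a0 != a1 does NOT extend to a valid coloring of the whole trefoil: the other two crossing relations require 3*(a1 - a0) = 0 (mod 23), which fails.)
  Total colorings = 23
Step 3: a2 = 5, total Fox 23-colorings = 23

5


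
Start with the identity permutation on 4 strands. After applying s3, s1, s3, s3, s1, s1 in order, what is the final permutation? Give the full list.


Starting with identity [1, 2, 3, 4].
Apply generators in sequence:
  After s3: [1, 2, 4, 3]
  After s1: [2, 1, 4, 3]
  After s3: [2, 1, 3, 4]
  After s3: [2, 1, 4, 3]
  After s1: [1, 2, 4, 3]
  After s1: [2, 1, 4, 3]
Final permutation: [2, 1, 4, 3]

[2, 1, 4, 3]


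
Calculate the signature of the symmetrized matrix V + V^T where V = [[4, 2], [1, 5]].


Step 1: V + V^T = [[8, 3], [3, 10]]
Step 2: trace = 18, det = 71
Step 3: Discriminant = 18^2 - 4*71 = 40
Step 4: Eigenvalues: 12.1623, 5.83772
Step 5: Signature = (# positive eigenvalues) - (# negative eigenvalues) = 2

2


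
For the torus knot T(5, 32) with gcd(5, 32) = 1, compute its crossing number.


For a torus knot T(p, q) with gcd(p,q)=1,
the crossing number is min(p*(q-1), q*(p-1)).
p*(q-1) = 5*31 = 155
q*(p-1) = 32*4 = 128
min(155, 128) = 128

128


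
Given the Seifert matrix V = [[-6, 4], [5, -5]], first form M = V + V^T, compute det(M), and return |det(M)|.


Step 1: Form V + V^T where V = [[-6, 4], [5, -5]]
  V^T = [[-6, 5], [4, -5]]
  V + V^T = [[-12, 9], [9, -10]]
Step 2: det(V + V^T) = (-12)*(-10) - 9*9
  = 120 - 81 = 39
Step 3: Knot determinant = |det(V + V^T)| = |39| = 39

39


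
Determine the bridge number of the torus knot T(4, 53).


The bridge number of T(p,q) is min(p,q).
min(4, 53) = 4

4


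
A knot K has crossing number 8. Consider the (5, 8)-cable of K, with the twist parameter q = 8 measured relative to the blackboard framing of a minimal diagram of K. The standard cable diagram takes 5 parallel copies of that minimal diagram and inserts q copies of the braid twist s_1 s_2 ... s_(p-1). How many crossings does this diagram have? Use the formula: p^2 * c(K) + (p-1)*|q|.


Step 1: Each of the c(K) crossings of the companion diagram becomes p*p = p^2 crossings among the p parallel strands, and each of the |q| twists s_1 s_2 ... s_(p-1) adds (p-1) crossings.
  Crossings = p^2 * c(K) + (p-1)*|q|
Step 2: = 5^2 * 8 + (5-1)*8
Step 3: = 25*8 + 4*8
Step 4: = 200 + 32 = 232

232


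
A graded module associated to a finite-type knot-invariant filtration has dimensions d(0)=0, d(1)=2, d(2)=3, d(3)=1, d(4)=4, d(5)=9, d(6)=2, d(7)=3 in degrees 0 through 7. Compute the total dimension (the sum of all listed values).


Total dimension = d(0) + d(1) + ... + d(7)
= 0 + 2 + 3 + 1 + 4 + 9 + 2 + 3
= 24

24


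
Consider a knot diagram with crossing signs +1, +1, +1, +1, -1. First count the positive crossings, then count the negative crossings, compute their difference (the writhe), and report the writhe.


Step 1: Count positive crossings (+1).
Positive crossings: 4
Step 2: Count negative crossings (-1).
Negative crossings: 1
Step 3: Writhe = (positive) - (negative)
w = 4 - 1 = 3
Step 4: |w| = 3, and w is positive

3


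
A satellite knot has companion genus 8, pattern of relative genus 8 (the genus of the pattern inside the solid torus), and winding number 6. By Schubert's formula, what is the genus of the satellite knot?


Schubert: g(satellite) = g_rel(pattern) + |winding| * g(companion),
where g_rel(pattern) is the genus of the pattern relative to the solid torus.
= 8 + 6 * 8
= 8 + 48 = 56

56


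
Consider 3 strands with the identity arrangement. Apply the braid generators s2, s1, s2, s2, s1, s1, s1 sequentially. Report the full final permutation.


Starting with identity [1, 2, 3].
Apply generators in sequence:
  After s2: [1, 3, 2]
  After s1: [3, 1, 2]
  After s2: [3, 2, 1]
  After s2: [3, 1, 2]
  After s1: [1, 3, 2]
  After s1: [3, 1, 2]
  After s1: [1, 3, 2]
Final permutation: [1, 3, 2]

[1, 3, 2]


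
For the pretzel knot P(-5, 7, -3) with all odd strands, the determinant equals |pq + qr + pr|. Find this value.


Step 1: Compute pq + qr + pr.
pq = (-5)*7 = -35
qr = 7*(-3) = -21
pr = (-5)*(-3) = 15
pq + qr + pr = -35 + (-21) + 15 = -41
Step 2: Take absolute value.
det(P(-5,7,-3)) = |-41| = 41

41


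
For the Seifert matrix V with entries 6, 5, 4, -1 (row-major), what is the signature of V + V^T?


Step 1: V + V^T = [[12, 9], [9, -2]]
Step 2: trace = 10, det = -105
Step 3: Discriminant = 10^2 - 4*(-105) = 520
Step 4: Eigenvalues: 16.4018, -6.40175
Step 5: Signature = (# positive eigenvalues) - (# negative eigenvalues) = 0

0


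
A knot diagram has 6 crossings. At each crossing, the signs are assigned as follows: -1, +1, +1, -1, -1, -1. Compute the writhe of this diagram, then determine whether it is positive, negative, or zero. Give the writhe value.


Step 1: Count positive crossings (+1).
Positive crossings: 2
Step 2: Count negative crossings (-1).
Negative crossings: 4
Step 3: Writhe = (positive) - (negative)
w = 2 - 4 = -2
Step 4: |w| = 2, and w is negative

-2


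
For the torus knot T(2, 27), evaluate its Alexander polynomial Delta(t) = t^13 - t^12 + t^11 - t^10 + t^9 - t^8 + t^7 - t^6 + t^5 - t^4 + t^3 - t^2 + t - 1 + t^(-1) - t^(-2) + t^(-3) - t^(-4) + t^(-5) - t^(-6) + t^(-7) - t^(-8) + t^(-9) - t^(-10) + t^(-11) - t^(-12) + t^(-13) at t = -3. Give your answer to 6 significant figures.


Substituting t = -3 into Delta(t) = t^13 - t^12 + t^11 - t^10 + t^9 - t^8 + t^7 - t^6 + t^5 - t^4 + t^3 - t^2 + t - 1 + t^(-1) - t^(-2) + t^(-3) - t^(-4) + t^(-5) - t^(-6) + t^(-7) - t^(-8) + t^(-9) - t^(-10) + t^(-11) - t^(-12) + t^(-13):
Term values: (-1594323) + (-531441) + (-177147) + (-59049) + (-19683) + (-6561) + (-2187) + (-729) + (-243) + (-81) + (-27) + (-9) + (-3) + (-1) + (-0.333333) + (-0.111111) + (-0.037037) + (-0.0123457) + (-0.00411523) + (-0.00137174) + (-0.000457247) + (-0.000152416) + (-5.08053e-05) + (-1.69351e-05) + (-5.64503e-06) + (-1.88168e-06) + (-6.27225e-07)
Sum = -2391484.5
Rounded to 6 significant figures: -2.39148e+06

-2.39148e+06


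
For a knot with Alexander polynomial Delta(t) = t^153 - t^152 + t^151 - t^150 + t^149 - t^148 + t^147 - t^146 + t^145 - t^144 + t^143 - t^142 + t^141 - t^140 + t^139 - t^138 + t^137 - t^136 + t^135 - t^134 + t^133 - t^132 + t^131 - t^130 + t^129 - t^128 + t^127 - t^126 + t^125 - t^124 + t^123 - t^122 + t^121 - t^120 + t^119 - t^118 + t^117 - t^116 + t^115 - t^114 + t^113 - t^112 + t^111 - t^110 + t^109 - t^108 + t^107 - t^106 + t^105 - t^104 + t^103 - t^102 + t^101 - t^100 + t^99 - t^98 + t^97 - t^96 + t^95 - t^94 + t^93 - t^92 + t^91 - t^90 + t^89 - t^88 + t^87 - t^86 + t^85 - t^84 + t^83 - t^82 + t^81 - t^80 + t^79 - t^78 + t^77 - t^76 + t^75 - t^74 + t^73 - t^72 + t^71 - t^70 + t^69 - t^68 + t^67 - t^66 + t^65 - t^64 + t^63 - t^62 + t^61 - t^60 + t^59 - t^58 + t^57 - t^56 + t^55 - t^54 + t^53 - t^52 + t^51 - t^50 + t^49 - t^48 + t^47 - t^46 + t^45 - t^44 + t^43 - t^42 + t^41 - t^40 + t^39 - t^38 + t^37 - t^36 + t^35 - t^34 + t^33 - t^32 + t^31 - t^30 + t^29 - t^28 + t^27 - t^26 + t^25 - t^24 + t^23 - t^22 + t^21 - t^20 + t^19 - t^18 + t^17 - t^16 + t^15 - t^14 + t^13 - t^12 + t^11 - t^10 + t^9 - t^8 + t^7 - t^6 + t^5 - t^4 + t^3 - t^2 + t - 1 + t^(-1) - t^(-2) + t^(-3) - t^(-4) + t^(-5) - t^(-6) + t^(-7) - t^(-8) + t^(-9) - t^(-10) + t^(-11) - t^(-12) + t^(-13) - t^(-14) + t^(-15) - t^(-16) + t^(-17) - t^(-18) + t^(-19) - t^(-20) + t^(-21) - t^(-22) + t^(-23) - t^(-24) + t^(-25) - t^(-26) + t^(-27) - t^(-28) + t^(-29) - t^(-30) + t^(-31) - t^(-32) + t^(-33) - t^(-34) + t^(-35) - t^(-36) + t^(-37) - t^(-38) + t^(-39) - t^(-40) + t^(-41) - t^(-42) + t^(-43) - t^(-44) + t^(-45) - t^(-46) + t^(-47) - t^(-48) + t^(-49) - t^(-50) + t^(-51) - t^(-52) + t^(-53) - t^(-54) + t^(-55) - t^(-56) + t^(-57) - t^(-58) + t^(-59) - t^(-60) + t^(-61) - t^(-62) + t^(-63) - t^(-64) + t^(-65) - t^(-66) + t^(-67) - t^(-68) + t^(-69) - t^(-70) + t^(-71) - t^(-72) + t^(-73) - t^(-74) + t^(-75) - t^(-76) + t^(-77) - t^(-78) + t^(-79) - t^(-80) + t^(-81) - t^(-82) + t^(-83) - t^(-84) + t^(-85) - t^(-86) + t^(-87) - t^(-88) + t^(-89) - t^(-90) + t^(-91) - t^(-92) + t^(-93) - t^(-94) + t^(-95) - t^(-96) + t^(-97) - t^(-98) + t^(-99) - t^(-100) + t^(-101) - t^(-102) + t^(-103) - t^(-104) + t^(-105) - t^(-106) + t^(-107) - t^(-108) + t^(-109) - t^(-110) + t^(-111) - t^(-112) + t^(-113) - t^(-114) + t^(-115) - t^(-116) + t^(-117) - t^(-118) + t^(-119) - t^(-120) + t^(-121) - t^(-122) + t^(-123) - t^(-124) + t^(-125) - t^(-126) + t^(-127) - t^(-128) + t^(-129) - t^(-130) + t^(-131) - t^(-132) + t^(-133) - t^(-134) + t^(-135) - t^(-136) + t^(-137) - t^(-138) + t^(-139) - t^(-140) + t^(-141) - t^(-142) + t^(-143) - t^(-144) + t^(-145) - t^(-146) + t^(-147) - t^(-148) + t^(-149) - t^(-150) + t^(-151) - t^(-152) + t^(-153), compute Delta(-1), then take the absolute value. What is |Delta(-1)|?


Step 1: The polynomial has 307 terms with alternating signs, exponents from 153 down to -153.
Step 2: Substitute t = -1. The i-th term has coefficient (-1)^i and exponent (m-i),
  so its value is (-1)^i * (-1)^(m-i) = (-1)^m = -1 for every i.
Step 3: All 307 terms equal -1, so Delta(-1) = 307 * (-1) = -307
Step 4: |Delta(-1)| = 307

307


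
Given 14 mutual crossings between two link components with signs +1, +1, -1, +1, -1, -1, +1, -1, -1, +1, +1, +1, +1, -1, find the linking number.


Step 1: Count positive crossings: 8
Step 2: Count negative crossings: 6
Step 3: Sum of signs = 8 - 6 = 2
Step 4: Linking number = sum/2 = 2/2 = 1

1


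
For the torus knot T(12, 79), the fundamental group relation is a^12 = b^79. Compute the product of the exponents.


The relation is a^12 = b^79.
Product of exponents = 12 * 79
= 948

948


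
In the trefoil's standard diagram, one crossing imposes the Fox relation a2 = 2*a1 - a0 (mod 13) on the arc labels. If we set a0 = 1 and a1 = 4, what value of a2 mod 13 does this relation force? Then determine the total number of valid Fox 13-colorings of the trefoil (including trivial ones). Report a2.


Step 1: Apply the given crossing relation 2*a1 - a0 - a2 = 0 (mod 13).
  a2 = 2*a1 - a0 mod 13
  a2 = 2*4 - 1 mod 13
  a2 = 8 - 1 mod 13
  a2 = 7 mod 13 = 7
Step 2: The trefoil has determinant 3.
  Number of Fox p-colorings (p prime) is p^2 if p = 3, else p.
  Since 13 does not divide 3, only trivial (constant) colorings exist.
  (So the trial a0 = 1, a1 = 4 with a0 != a1 does NOT extend to a valid coloring of the whole trefoil: the other two crossing relations require 3*(a1 - a0) = 0 (mod 13), which fails.)
  Total colorings = 13
Step 3: a2 = 7, total Fox 13-colorings = 13

7


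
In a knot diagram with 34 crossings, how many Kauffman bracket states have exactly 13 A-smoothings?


We choose which 13 of 34 crossings get A-smoothings.
C(34, 13) = 34! / (13! * 21!)
= 927983760

927983760


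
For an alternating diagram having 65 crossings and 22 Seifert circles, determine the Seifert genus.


For alternating knots, g = (c - s + 1)/2.
= (65 - 22 + 1)/2
= 44/2 = 22

22


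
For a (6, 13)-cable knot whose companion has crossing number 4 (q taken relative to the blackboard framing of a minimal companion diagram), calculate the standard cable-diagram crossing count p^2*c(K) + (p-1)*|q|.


Step 1: Each of the c(K) crossings of the companion diagram becomes p*p = p^2 crossings among the p parallel strands, and each of the |q| twists s_1 s_2 ... s_(p-1) adds (p-1) crossings.
  Crossings = p^2 * c(K) + (p-1)*|q|
Step 2: = 6^2 * 4 + (6-1)*13
Step 3: = 36*4 + 5*13
Step 4: = 144 + 65 = 209

209


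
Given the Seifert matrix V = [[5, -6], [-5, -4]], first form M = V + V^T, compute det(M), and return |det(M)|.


Step 1: Form V + V^T where V = [[5, -6], [-5, -4]]
  V^T = [[5, -5], [-6, -4]]
  V + V^T = [[10, -11], [-11, -8]]
Step 2: det(V + V^T) = 10*(-8) - (-11)*(-11)
  = -80 - 121 = -201
Step 3: Knot determinant = |det(V + V^T)| = |-201| = 201

201


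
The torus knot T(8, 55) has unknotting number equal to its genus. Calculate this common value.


For a torus knot T(p,q), both the unknotting number and genus equal (p-1)(q-1)/2.
= (8-1)(55-1)/2
= 7*54/2
= 378/2 = 189

189


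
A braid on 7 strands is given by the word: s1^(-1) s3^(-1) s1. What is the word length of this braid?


The word length counts the number of generators (including inverses).
Listing each generator: s1^(-1), s3^(-1), s1
There are 3 generators in this braid word.

3


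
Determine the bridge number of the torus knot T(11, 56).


The bridge number of T(p,q) is min(p,q).
min(11, 56) = 11

11


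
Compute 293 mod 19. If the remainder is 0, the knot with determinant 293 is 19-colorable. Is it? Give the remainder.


Step 1: A knot is p-colorable if and only if p divides its determinant.
Step 2: Compute 293 mod 19.
293 = 15 * 19 + 8
Step 3: 293 mod 19 = 8
Step 4: The knot is 19-colorable: no

8


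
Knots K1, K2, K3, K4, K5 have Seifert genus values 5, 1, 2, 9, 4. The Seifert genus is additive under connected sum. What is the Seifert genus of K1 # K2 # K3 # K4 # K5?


The Seifert genus is additive under connected sum.
Seifert genus(K1 # K2 # K3 # K4 # K5) = (5) + (1) + (2) + (9) + (4)
= 21

21


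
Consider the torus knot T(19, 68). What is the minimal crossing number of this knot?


For a torus knot T(p, q) with gcd(p,q)=1,
the crossing number is min(p*(q-1), q*(p-1)).
p*(q-1) = 19*67 = 1273
q*(p-1) = 68*18 = 1224
min(1273, 1224) = 1224

1224


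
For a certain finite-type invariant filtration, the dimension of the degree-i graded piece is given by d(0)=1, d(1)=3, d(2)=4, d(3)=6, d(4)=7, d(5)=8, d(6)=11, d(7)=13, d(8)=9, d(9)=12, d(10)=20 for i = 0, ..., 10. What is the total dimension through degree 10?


Total dimension = d(0) + d(1) + ... + d(10)
= 1 + 3 + 4 + 6 + 7 + 8 + 11 + 13 + 9 + 12 + 20
= 94

94


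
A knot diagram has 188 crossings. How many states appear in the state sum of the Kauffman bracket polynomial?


Each crossing contributes 2 choices (A-smoothing or B-smoothing).
Total states = 2^188 = 392318858461667547739736838950479151006397215279002157056

392318858461667547739736838950479151006397215279002157056


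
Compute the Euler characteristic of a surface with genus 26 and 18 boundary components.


chi = 2 - 2g - b
= 2 - 2*26 - 18
= 2 - 52 - 18 = -68

-68


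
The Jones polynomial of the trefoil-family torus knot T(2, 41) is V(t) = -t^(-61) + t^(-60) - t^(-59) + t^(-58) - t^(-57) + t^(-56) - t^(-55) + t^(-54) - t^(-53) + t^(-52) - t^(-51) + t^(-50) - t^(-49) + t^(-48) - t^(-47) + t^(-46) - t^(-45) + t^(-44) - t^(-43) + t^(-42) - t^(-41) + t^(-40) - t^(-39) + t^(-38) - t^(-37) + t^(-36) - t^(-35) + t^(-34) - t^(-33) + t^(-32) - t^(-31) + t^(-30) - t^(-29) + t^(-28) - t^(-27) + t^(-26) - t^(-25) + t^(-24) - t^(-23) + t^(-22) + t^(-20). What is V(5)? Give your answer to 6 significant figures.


Substituting t = 5 into V(t) = -t^(-61) + t^(-60) - t^(-59) + t^(-58) - t^(-57) + t^(-56) - t^(-55) + t^(-54) - t^(-53) + t^(-52) - t^(-51) + t^(-50) - t^(-49) + t^(-48) - t^(-47) + t^(-46) - t^(-45) + t^(-44) - t^(-43) + t^(-42) - t^(-41) + t^(-40) - t^(-39) + t^(-38) - t^(-37) + t^(-36) - t^(-35) + t^(-34) - t^(-33) + t^(-32) - t^(-31) + t^(-30) - t^(-29) + t^(-28) - t^(-27) + t^(-26) - t^(-25) + t^(-24) - t^(-23) + t^(-22) + t^(-20):
  (-)t^(-61) = -2.30584e-43
  (+)t^(-60) = 1.15292e-42
  (-)t^(-59) = -5.76461e-42
  (+)t^(-58) = 2.8823e-41
  (-)t^(-57) = -1.44115e-40
  (+)t^(-56) = 7.20576e-40
  (-)t^(-55) = -3.60288e-39
  (+)t^(-54) = 1.80144e-38
  (-)t^(-53) = -9.0072e-38
  (+)t^(-52) = 4.5036e-37
  (-)t^(-51) = -2.2518e-36
  (+)t^(-50) = 1.1259e-35
  (-)t^(-49) = -5.6295e-35
  (+)t^(-48) = 2.81475e-34
  (-)t^(-47) = -1.40737e-33
  (+)t^(-46) = 7.03687e-33
  (-)t^(-45) = -3.51844e-32
  (+)t^(-44) = 1.75922e-31
  (-)t^(-43) = -8.79609e-31
  (+)t^(-42) = 4.39805e-30
  (-)t^(-41) = -2.19902e-29
  (+)t^(-40) = 1.09951e-28
  (-)t^(-39) = -5.49756e-28
  (+)t^(-38) = 2.74878e-27
  (-)t^(-37) = -1.37439e-26
  (+)t^(-36) = 6.87195e-26
  (-)t^(-35) = -3.43597e-25
  (+)t^(-34) = 1.71799e-24
  (-)t^(-33) = -8.58993e-24
  (+)t^(-32) = 4.29497e-23
  (-)t^(-31) = -2.14748e-22
  (+)t^(-30) = 1.07374e-21
  (-)t^(-29) = -5.36871e-21
  (+)t^(-28) = 2.68435e-20
  (-)t^(-27) = -1.34218e-19
  (+)t^(-26) = 6.71089e-19
  (-)t^(-25) = -3.35544e-18
  (+)t^(-24) = 1.67772e-17
  (-)t^(-23) = -8.38861e-17
  (+)t^(-22) = 4.1943e-16
  (+)t^(-20) = 1.04858e-14
Sum = (-2.30584e-43) + (1.15292e-42) + (-5.76461e-42) + (2.8823e-41) + (-1.44115e-40) + (7.20576e-40) + (-3.60288e-39) + (1.80144e-38) + (-9.0072e-38) + (4.5036e-37) + (-2.2518e-36) + (1.1259e-35) + (-5.6295e-35) + (2.81475e-34) + (-1.40737e-33) + (7.03687e-33) + (-3.51844e-32) + (1.75922e-31) + (-8.79609e-31) + (4.39805e-30) + (-2.19902e-29) + (1.09951e-28) + (-5.49756e-28) + (2.74878e-27) + (-1.37439e-26) + (6.87195e-26) + (-3.43597e-25) + (1.71799e-24) + (-8.58993e-24) + (4.29497e-23) + (-2.14748e-22) + (1.07374e-21) + (-5.36871e-21) + (2.68435e-20) + (-1.34218e-19) + (6.71089e-19) + (-3.35544e-18) + (1.67772e-17) + (-8.38861e-17) + (4.1943e-16) + (1.04858e-14)
= 1.083528533e-14
Rounded to 6 significant figures: 1.08353e-14

1.08353e-14


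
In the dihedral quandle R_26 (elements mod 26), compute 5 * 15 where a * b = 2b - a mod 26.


5 * 15 = 2*15 - 5 mod 26
= 30 - 5 mod 26
= 25 mod 26 = 25

25


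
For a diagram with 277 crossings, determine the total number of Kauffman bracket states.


Each crossing contributes 2 choices (A-smoothing or B-smoothing).
Total states = 2^277 = 242833611528216133864932738352939863330300854881517440156476551217363035650651062272

242833611528216133864932738352939863330300854881517440156476551217363035650651062272


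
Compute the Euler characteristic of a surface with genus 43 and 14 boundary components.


chi = 2 - 2g - b
= 2 - 2*43 - 14
= 2 - 86 - 14 = -98

-98


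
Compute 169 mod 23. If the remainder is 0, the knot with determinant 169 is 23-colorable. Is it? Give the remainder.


Step 1: A knot is p-colorable if and only if p divides its determinant.
Step 2: Compute 169 mod 23.
169 = 7 * 23 + 8
Step 3: 169 mod 23 = 8
Step 4: The knot is 23-colorable: no

8


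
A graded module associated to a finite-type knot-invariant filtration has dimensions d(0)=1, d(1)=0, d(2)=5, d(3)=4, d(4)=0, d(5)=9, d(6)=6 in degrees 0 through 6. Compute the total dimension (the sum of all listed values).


Total dimension = d(0) + d(1) + ... + d(6)
= 1 + 0 + 5 + 4 + 0 + 9 + 6
= 25

25


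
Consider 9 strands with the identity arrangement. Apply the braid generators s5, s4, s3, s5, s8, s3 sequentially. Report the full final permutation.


Starting with identity [1, 2, 3, 4, 5, 6, 7, 8, 9].
Apply generators in sequence:
  After s5: [1, 2, 3, 4, 6, 5, 7, 8, 9]
  After s4: [1, 2, 3, 6, 4, 5, 7, 8, 9]
  After s3: [1, 2, 6, 3, 4, 5, 7, 8, 9]
  After s5: [1, 2, 6, 3, 5, 4, 7, 8, 9]
  After s8: [1, 2, 6, 3, 5, 4, 7, 9, 8]
  After s3: [1, 2, 3, 6, 5, 4, 7, 9, 8]
Final permutation: [1, 2, 3, 6, 5, 4, 7, 9, 8]

[1, 2, 3, 6, 5, 4, 7, 9, 8]


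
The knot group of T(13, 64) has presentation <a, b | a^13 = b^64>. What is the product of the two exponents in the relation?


The relation is a^13 = b^64.
Product of exponents = 13 * 64
= 832

832


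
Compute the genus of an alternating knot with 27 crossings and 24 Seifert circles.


For alternating knots, g = (c - s + 1)/2.
= (27 - 24 + 1)/2
= 4/2 = 2

2


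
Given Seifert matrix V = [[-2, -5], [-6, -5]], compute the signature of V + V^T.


Step 1: V + V^T = [[-4, -11], [-11, -10]]
Step 2: trace = -14, det = -81
Step 3: Discriminant = (-14)^2 - 4*(-81) = 520
Step 4: Eigenvalues: 4.40175, -18.4018
Step 5: Signature = (# positive eigenvalues) - (# negative eigenvalues) = 0

0


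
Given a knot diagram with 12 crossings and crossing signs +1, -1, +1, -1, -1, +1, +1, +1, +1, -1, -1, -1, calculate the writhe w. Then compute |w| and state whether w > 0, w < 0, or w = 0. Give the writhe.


Step 1: Count positive crossings (+1).
Positive crossings: 6
Step 2: Count negative crossings (-1).
Negative crossings: 6
Step 3: Writhe = (positive) - (negative)
w = 6 - 6 = 0
Step 4: |w| = 0, and w is zero

0


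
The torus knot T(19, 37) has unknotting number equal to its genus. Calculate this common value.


For a torus knot T(p,q), both the unknotting number and genus equal (p-1)(q-1)/2.
= (19-1)(37-1)/2
= 18*36/2
= 648/2 = 324

324


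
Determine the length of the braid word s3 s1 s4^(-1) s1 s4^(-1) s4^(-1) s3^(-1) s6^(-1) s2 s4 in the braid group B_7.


The word length counts the number of generators (including inverses).
Listing each generator: s3, s1, s4^(-1), s1, s4^(-1), s4^(-1), s3^(-1), s6^(-1), s2, s4
There are 10 generators in this braid word.

10


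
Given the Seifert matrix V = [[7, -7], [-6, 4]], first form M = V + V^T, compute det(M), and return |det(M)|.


Step 1: Form V + V^T where V = [[7, -7], [-6, 4]]
  V^T = [[7, -6], [-7, 4]]
  V + V^T = [[14, -13], [-13, 8]]
Step 2: det(V + V^T) = 14*8 - (-13)*(-13)
  = 112 - 169 = -57
Step 3: Knot determinant = |det(V + V^T)| = |-57| = 57

57


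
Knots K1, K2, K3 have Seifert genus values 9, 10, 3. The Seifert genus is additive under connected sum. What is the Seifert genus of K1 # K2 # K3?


The Seifert genus is additive under connected sum.
Seifert genus(K1 # K2 # K3) = (9) + (10) + (3)
= 22

22


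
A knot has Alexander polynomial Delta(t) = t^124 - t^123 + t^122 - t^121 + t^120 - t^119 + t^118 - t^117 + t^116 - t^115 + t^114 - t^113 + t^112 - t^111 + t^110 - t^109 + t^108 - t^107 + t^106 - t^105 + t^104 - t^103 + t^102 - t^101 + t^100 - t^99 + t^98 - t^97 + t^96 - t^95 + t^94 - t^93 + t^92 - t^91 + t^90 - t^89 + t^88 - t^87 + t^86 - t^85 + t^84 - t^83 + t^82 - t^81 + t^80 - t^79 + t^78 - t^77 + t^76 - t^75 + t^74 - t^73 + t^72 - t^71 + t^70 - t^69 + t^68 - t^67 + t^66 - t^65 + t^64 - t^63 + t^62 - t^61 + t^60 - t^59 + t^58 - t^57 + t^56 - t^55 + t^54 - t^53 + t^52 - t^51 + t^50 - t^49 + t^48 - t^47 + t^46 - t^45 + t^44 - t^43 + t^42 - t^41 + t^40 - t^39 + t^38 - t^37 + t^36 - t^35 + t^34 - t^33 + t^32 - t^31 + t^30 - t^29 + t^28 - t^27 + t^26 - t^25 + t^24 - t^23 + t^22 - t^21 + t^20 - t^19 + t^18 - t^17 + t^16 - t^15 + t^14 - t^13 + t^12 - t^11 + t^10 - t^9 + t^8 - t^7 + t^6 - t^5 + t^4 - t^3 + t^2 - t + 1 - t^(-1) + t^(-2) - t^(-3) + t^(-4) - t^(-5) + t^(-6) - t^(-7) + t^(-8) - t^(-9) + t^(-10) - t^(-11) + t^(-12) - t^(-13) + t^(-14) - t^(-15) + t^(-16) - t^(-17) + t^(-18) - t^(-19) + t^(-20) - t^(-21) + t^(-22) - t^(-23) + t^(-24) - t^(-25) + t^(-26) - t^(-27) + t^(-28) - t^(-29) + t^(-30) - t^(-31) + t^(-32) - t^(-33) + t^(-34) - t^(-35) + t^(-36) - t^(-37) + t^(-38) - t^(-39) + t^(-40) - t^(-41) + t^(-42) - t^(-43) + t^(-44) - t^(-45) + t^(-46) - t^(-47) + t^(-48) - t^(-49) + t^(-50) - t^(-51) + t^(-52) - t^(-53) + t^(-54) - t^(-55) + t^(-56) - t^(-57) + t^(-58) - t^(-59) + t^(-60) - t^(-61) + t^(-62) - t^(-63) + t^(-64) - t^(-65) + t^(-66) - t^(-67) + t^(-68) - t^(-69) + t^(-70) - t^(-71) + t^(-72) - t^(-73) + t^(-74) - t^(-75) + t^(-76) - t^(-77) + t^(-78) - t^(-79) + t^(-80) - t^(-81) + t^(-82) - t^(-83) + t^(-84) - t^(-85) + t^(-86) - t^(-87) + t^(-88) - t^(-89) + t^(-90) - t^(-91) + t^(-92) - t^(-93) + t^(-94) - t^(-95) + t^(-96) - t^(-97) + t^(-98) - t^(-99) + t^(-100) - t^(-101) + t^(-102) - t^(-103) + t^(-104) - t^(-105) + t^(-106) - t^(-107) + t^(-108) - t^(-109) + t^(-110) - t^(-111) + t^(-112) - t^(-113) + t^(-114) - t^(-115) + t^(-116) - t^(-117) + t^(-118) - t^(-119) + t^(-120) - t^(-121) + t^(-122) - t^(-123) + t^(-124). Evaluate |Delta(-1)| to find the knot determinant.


Step 1: The polynomial has 249 terms with alternating signs, exponents from 124 down to -124.
Step 2: Substitute t = -1. The i-th term has coefficient (-1)^i and exponent (m-i),
  so its value is (-1)^i * (-1)^(m-i) = (-1)^m = 1 for every i.
Step 3: All 249 terms equal 1, so Delta(-1) = 249 * (1) = 249
Step 4: |Delta(-1)| = 249

249


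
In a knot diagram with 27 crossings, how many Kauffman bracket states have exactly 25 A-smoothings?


We choose which 25 of 27 crossings get A-smoothings.
C(27, 25) = 27! / (25! * 2!)
= 351

351


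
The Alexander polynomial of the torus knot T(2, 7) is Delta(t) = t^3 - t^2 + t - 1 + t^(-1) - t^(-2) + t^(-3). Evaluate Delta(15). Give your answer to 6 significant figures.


Substituting t = 15 into Delta(t) = t^3 - t^2 + t - 1 + t^(-1) - t^(-2) + t^(-3):
Term values: (3375) + (-225) + (15) + (-1) + (0.0666667) + (-0.00444444) + (0.000296296)
Sum = 3164.062519
Rounded to 6 significant figures: 3164.06

3164.06


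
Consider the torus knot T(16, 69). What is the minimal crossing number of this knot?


For a torus knot T(p, q) with gcd(p,q)=1,
the crossing number is min(p*(q-1), q*(p-1)).
p*(q-1) = 16*68 = 1088
q*(p-1) = 69*15 = 1035
min(1088, 1035) = 1035

1035


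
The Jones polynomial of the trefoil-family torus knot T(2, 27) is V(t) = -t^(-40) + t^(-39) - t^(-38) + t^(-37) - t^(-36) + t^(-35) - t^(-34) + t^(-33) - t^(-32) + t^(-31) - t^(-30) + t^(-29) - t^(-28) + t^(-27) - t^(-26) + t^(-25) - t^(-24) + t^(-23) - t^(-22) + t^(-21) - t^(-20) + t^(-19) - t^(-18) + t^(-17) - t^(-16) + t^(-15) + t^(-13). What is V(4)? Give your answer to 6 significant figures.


Substituting t = 4 into V(t) = -t^(-40) + t^(-39) - t^(-38) + t^(-37) - t^(-36) + t^(-35) - t^(-34) + t^(-33) - t^(-32) + t^(-31) - t^(-30) + t^(-29) - t^(-28) + t^(-27) - t^(-26) + t^(-25) - t^(-24) + t^(-23) - t^(-22) + t^(-21) - t^(-20) + t^(-19) - t^(-18) + t^(-17) - t^(-16) + t^(-15) + t^(-13):
  (-)t^(-40) = -8.27181e-25
  (+)t^(-39) = 3.30872e-24
  (-)t^(-38) = -1.32349e-23
  (+)t^(-37) = 5.29396e-23
  (-)t^(-36) = -2.11758e-22
  (+)t^(-35) = 8.47033e-22
  (-)t^(-34) = -3.38813e-21
  (+)t^(-33) = 1.35525e-20
  (-)t^(-32) = -5.42101e-20
  (+)t^(-31) = 2.1684e-19
  (-)t^(-30) = -8.67362e-19
  (+)t^(-29) = 3.46945e-18
  (-)t^(-28) = -1.38778e-17
  (+)t^(-27) = 5.55112e-17
  (-)t^(-26) = -2.22045e-16
  (+)t^(-25) = 8.88178e-16
  (-)t^(-24) = -3.55271e-15
  (+)t^(-23) = 1.42109e-14
  (-)t^(-22) = -5.68434e-14
  (+)t^(-21) = 2.27374e-13
  (-)t^(-20) = -9.09495e-13
  (+)t^(-19) = 3.63798e-12
  (-)t^(-18) = -1.45519e-11
  (+)t^(-17) = 5.82077e-11
  (-)t^(-16) = -2.32831e-10
  (+)t^(-15) = 9.31323e-10
  (+)t^(-13) = 1.49012e-08
Sum = (-8.27181e-25) + (3.30872e-24) + (-1.32349e-23) + (5.29396e-23) + (-2.11758e-22) + (8.47033e-22) + (-3.38813e-21) + (1.35525e-20) + (-5.42101e-20) + (2.1684e-19) + (-8.67362e-19) + (3.46945e-18) + (-1.38778e-17) + (5.55112e-17) + (-2.22045e-16) + (8.88178e-16) + (-3.55271e-15) + (1.42109e-14) + (-5.68434e-14) + (2.27374e-13) + (-9.09495e-13) + (3.63798e-12) + (-1.45519e-11) + (5.82077e-11) + (-2.32831e-10) + (9.31323e-10) + (1.49012e-08)
= 1.564621925e-08
Rounded to 6 significant figures: 1.56462e-08

1.56462e-08


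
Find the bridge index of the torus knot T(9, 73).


The bridge number of T(p,q) is min(p,q).
min(9, 73) = 9

9


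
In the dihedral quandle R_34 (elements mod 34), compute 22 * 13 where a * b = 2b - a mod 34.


22 * 13 = 2*13 - 22 mod 34
= 26 - 22 mod 34
= 4 mod 34 = 4

4


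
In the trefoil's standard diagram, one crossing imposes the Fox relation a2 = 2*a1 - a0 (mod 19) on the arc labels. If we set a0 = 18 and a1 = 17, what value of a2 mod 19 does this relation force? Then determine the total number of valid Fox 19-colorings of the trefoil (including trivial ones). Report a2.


Step 1: Apply the given crossing relation 2*a1 - a0 - a2 = 0 (mod 19).
  a2 = 2*a1 - a0 mod 19
  a2 = 2*17 - 18 mod 19
  a2 = 34 - 18 mod 19
  a2 = 16 mod 19 = 16
Step 2: The trefoil has determinant 3.
  Number of Fox p-colorings (p prime) is p^2 if p = 3, else p.
  Since 19 does not divide 3, only trivial (constant) colorings exist.
  (So the trial a0 = 18, a1 = 17 with a0 != a1 does NOT extend to a valid coloring of the whole trefoil: the other two crossing relations require 3*(a1 - a0) = 0 (mod 19), which fails.)
  Total colorings = 19
Step 3: a2 = 16, total Fox 19-colorings = 19

16


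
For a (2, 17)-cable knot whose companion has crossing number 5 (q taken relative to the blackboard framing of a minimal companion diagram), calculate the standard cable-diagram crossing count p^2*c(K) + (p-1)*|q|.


Step 1: Each of the c(K) crossings of the companion diagram becomes p*p = p^2 crossings among the p parallel strands, and each of the |q| twists s_1 s_2 ... s_(p-1) adds (p-1) crossings.
  Crossings = p^2 * c(K) + (p-1)*|q|
Step 2: = 2^2 * 5 + (2-1)*17
Step 3: = 4*5 + 1*17
Step 4: = 20 + 17 = 37

37


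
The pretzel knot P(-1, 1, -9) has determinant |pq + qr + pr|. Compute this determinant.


Step 1: Compute pq + qr + pr.
pq = (-1)*1 = -1
qr = 1*(-9) = -9
pr = (-1)*(-9) = 9
pq + qr + pr = -1 + (-9) + 9 = -1
Step 2: Take absolute value.
det(P(-1,1,-9)) = |-1| = 1

1


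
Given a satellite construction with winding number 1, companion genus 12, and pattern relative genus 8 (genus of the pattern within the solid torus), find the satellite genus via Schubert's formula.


Schubert: g(satellite) = g_rel(pattern) + |winding| * g(companion),
where g_rel(pattern) is the genus of the pattern relative to the solid torus.
= 8 + 1 * 12
= 8 + 12 = 20

20


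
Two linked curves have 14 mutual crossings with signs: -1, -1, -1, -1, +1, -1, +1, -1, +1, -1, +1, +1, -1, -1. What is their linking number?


Step 1: Count positive crossings: 5
Step 2: Count negative crossings: 9
Step 3: Sum of signs = 5 - 9 = -4
Step 4: Linking number = sum/2 = -4/2 = -2

-2


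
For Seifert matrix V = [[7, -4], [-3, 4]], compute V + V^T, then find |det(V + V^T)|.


Step 1: Form V + V^T where V = [[7, -4], [-3, 4]]
  V^T = [[7, -3], [-4, 4]]
  V + V^T = [[14, -7], [-7, 8]]
Step 2: det(V + V^T) = 14*8 - (-7)*(-7)
  = 112 - 49 = 63
Step 3: Knot determinant = |det(V + V^T)| = |63| = 63

63


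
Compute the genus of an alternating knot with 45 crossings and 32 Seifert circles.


For alternating knots, g = (c - s + 1)/2.
= (45 - 32 + 1)/2
= 14/2 = 7

7


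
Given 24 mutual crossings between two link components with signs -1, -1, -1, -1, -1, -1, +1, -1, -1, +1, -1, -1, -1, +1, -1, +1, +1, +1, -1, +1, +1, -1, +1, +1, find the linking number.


Step 1: Count positive crossings: 10
Step 2: Count negative crossings: 14
Step 3: Sum of signs = 10 - 14 = -4
Step 4: Linking number = sum/2 = -4/2 = -2

-2


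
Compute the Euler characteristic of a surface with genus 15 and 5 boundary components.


chi = 2 - 2g - b
= 2 - 2*15 - 5
= 2 - 30 - 5 = -33

-33


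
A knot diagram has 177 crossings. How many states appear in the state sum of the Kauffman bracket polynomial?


Each crossing contributes 2 choices (A-smoothing or B-smoothing).
Total states = 2^177 = 191561942608236107294793378393788647952342390272950272

191561942608236107294793378393788647952342390272950272


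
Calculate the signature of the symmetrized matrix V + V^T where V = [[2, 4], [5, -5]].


Step 1: V + V^T = [[4, 9], [9, -10]]
Step 2: trace = -6, det = -121
Step 3: Discriminant = (-6)^2 - 4*(-121) = 520
Step 4: Eigenvalues: 8.40175, -14.4018
Step 5: Signature = (# positive eigenvalues) - (# negative eigenvalues) = 0

0


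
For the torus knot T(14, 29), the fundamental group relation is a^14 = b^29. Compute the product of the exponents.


The relation is a^14 = b^29.
Product of exponents = 14 * 29
= 406

406


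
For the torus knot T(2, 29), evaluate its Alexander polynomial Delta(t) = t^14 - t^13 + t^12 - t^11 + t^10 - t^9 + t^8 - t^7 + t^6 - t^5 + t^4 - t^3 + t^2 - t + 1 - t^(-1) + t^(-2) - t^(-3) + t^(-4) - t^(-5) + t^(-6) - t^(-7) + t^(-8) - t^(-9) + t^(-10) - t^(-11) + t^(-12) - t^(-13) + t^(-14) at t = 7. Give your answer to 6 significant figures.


Substituting t = 7 into Delta(t) = t^14 - t^13 + t^12 - t^11 + t^10 - t^9 + t^8 - t^7 + t^6 - t^5 + t^4 - t^3 + t^2 - t + 1 - t^(-1) + t^(-2) - t^(-3) + t^(-4) - t^(-5) + t^(-6) - t^(-7) + t^(-8) - t^(-9) + t^(-10) - t^(-11) + t^(-12) - t^(-13) + t^(-14):
Term values: (678223072849) + (-96889010407) + (13841287201) + (-1977326743) + (282475249) + (-40353607) + (5764801) + (-823543) + (117649) + (-16807) + (2401) + (-343) + (49) + (-7) + (1) + (-0.142857) + (0.0204082) + (-0.00291545) + (0.000416493) + (-5.9499e-05) + (8.49986e-06) + (-1.21427e-06) + (1.73467e-07) + (-2.47809e-08) + (3.54013e-09) + (-5.05733e-10) + (7.22476e-11) + (-1.03211e-11) + (1.47444e-12)
Sum = 5.934451887e+11
Rounded to 6 significant figures: 5.93445e+11

5.93445e+11


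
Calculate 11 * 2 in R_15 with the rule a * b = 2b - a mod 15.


11 * 2 = 2*2 - 11 mod 15
= 4 - 11 mod 15
= -7 mod 15 = 8

8


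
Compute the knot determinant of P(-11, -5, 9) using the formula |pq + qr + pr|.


Step 1: Compute pq + qr + pr.
pq = (-11)*(-5) = 55
qr = (-5)*9 = -45
pr = (-11)*9 = -99
pq + qr + pr = 55 + (-45) + (-99) = -89
Step 2: Take absolute value.
det(P(-11,-5,9)) = |-89| = 89

89


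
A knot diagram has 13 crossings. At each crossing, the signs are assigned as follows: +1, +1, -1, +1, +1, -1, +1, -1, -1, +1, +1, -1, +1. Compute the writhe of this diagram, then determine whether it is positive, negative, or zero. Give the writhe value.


Step 1: Count positive crossings (+1).
Positive crossings: 8
Step 2: Count negative crossings (-1).
Negative crossings: 5
Step 3: Writhe = (positive) - (negative)
w = 8 - 5 = 3
Step 4: |w| = 3, and w is positive

3


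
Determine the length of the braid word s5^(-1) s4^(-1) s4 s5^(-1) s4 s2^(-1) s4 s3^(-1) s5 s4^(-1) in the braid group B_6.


The word length counts the number of generators (including inverses).
Listing each generator: s5^(-1), s4^(-1), s4, s5^(-1), s4, s2^(-1), s4, s3^(-1), s5, s4^(-1)
There are 10 generators in this braid word.

10


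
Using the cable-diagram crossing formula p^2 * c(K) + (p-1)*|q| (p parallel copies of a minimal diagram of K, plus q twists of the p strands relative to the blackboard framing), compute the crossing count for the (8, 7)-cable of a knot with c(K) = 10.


Step 1: Each of the c(K) crossings of the companion diagram becomes p*p = p^2 crossings among the p parallel strands, and each of the |q| twists s_1 s_2 ... s_(p-1) adds (p-1) crossings.
  Crossings = p^2 * c(K) + (p-1)*|q|
Step 2: = 8^2 * 10 + (8-1)*7
Step 3: = 64*10 + 7*7
Step 4: = 640 + 49 = 689

689


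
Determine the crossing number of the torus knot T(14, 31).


For a torus knot T(p, q) with gcd(p,q)=1,
the crossing number is min(p*(q-1), q*(p-1)).
p*(q-1) = 14*30 = 420
q*(p-1) = 31*13 = 403
min(420, 403) = 403

403


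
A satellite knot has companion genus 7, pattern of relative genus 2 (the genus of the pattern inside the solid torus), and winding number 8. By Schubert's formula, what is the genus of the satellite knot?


Schubert: g(satellite) = g_rel(pattern) + |winding| * g(companion),
where g_rel(pattern) is the genus of the pattern relative to the solid torus.
= 2 + 8 * 7
= 2 + 56 = 58

58


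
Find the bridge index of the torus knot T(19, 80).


The bridge number of T(p,q) is min(p,q).
min(19, 80) = 19

19


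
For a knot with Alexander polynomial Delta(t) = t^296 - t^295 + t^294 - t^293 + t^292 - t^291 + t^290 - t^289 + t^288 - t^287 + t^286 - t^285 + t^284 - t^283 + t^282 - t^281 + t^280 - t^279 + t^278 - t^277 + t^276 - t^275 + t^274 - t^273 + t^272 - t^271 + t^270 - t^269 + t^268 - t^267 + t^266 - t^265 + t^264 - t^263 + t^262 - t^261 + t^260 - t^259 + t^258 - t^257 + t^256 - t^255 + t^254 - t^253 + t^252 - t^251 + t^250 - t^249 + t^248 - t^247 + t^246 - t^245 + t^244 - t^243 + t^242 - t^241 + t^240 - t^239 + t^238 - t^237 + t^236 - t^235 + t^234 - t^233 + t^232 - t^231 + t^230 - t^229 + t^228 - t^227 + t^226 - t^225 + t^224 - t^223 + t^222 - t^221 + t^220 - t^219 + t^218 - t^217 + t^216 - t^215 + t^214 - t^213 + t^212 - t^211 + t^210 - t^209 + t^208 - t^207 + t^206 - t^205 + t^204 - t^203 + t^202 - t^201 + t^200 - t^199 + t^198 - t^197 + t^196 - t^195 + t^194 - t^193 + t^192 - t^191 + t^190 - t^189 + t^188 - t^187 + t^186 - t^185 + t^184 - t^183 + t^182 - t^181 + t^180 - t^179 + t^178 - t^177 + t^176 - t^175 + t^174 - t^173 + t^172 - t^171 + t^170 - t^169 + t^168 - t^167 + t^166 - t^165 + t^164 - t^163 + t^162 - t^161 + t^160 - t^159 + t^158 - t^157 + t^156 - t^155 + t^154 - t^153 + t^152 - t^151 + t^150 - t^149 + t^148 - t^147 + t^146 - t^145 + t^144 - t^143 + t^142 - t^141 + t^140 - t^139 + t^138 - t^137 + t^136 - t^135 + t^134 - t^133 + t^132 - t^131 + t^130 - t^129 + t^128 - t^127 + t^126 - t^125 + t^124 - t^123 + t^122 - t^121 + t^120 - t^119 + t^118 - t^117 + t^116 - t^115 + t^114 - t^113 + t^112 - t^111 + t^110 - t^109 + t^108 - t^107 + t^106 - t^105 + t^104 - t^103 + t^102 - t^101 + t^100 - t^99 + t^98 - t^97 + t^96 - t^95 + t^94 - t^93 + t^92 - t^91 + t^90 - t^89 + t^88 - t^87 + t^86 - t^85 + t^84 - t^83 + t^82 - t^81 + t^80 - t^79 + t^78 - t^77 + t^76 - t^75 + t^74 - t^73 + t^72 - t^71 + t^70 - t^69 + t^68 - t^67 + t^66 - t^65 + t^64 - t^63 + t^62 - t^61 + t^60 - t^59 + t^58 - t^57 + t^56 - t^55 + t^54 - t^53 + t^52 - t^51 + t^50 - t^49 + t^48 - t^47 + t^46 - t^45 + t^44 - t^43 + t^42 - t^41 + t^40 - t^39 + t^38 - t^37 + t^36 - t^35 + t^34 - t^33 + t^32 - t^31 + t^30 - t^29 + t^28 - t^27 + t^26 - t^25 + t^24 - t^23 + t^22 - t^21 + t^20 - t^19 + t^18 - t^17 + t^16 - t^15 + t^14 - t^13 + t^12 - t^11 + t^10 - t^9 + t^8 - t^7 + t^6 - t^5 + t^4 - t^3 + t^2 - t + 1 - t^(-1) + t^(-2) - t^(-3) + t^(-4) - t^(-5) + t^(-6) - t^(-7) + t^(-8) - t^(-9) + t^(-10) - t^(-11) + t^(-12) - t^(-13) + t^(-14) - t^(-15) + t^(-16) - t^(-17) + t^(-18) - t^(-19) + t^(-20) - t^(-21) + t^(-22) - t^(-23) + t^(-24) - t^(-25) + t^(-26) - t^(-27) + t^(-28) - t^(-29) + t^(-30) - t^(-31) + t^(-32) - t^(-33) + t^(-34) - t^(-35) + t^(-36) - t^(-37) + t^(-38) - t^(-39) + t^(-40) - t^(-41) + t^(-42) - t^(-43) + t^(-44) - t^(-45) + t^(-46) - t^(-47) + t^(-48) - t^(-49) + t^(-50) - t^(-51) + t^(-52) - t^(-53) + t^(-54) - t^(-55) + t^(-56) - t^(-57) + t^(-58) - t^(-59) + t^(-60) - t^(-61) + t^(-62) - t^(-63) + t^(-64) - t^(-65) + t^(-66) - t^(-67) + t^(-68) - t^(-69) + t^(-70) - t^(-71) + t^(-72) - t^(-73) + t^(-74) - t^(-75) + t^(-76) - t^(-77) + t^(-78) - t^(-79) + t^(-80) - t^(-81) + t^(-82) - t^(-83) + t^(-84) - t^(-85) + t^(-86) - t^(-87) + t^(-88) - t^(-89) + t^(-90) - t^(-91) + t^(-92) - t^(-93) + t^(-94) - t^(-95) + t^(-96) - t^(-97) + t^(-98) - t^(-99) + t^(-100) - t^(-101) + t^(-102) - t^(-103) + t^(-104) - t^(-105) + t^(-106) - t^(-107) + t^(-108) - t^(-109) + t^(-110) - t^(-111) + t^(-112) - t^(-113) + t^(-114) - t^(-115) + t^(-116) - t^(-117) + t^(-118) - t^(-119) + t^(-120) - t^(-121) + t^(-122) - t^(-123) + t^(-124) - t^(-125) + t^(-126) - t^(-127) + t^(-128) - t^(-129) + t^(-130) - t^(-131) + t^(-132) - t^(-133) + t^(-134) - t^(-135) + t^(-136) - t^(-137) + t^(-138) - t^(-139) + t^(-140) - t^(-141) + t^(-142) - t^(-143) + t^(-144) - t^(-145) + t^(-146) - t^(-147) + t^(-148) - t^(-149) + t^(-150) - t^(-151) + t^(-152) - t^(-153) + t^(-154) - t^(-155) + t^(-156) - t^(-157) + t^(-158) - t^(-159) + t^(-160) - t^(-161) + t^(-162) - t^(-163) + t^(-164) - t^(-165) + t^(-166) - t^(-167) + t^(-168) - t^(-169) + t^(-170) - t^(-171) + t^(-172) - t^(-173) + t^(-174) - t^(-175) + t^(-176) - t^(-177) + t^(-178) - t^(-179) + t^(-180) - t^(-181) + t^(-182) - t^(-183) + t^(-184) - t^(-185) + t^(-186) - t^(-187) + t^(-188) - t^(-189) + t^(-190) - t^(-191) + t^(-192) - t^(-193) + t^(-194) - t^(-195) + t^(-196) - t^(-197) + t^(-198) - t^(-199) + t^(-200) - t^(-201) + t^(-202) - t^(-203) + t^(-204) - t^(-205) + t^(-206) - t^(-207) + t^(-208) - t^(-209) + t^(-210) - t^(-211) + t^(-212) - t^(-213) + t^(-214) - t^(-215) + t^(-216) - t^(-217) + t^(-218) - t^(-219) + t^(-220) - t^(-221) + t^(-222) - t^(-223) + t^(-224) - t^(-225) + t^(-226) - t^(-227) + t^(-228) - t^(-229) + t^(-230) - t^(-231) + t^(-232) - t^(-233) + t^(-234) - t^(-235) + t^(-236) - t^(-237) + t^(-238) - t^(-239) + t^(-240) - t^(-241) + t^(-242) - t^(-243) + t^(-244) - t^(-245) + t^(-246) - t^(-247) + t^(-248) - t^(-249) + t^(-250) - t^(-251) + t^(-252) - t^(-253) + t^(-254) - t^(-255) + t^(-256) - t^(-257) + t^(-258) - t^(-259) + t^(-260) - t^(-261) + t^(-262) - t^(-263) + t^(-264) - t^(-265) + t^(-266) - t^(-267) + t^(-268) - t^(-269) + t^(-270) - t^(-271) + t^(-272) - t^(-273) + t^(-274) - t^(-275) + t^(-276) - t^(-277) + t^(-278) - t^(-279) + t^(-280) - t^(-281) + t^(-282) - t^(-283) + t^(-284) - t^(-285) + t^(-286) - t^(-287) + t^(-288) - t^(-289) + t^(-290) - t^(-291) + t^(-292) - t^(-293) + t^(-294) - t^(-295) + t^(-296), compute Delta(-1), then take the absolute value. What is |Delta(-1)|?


Step 1: The polynomial has 593 terms with alternating signs, exponents from 296 down to -296.
Step 2: Substitute t = -1. The i-th term has coefficient (-1)^i and exponent (m-i),
  so its value is (-1)^i * (-1)^(m-i) = (-1)^m = 1 for every i.
Step 3: All 593 terms equal 1, so Delta(-1) = 593 * (1) = 593
Step 4: |Delta(-1)| = 593

593
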